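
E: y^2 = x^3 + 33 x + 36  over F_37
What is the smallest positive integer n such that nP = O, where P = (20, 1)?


Compute successive multiples of P until we hit O:
  1P = (20, 1)
  2P = (33, 32)
  3P = (28, 34)
  4P = (17, 16)
  5P = (25, 24)
  6P = (25, 13)
  7P = (17, 21)
  8P = (28, 3)
  ... (continuing to 11P)
  11P = O

ord(P) = 11


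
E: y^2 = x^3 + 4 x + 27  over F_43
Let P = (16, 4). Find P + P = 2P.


Doubling: s = (3 x1^2 + a) / (2 y1)
s = (3*16^2 + 4) / (2*4) mod 43 = 32
x3 = s^2 - 2 x1 mod 43 = 32^2 - 2*16 = 3
y3 = s (x1 - x3) - y1 mod 43 = 32 * (16 - 3) - 4 = 25

2P = (3, 25)


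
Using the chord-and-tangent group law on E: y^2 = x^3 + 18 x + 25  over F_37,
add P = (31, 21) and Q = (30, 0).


P != Q, so use the chord formula.
s = (y2 - y1) / (x2 - x1) = (16) / (36) mod 37 = 21
x3 = s^2 - x1 - x2 mod 37 = 21^2 - 31 - 30 = 10
y3 = s (x1 - x3) - y1 mod 37 = 21 * (31 - 10) - 21 = 13

P + Q = (10, 13)


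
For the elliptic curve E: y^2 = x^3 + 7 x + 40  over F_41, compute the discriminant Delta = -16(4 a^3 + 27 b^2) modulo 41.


4 a^3 + 27 b^2 = 4*7^3 + 27*40^2 = 1372 + 43200 = 44572
Delta = -16 * (44572) = -713152
Delta mod 41 = 2

Delta = 2 (mod 41)


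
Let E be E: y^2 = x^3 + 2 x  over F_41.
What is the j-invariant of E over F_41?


Delta = -16(4 a^3 + 27 b^2) mod 41 = 21
-1728 * (4 a)^3 = -1728 * (4*2)^3 mod 41 = 3
j = 3 * 21^(-1) mod 41 = 6

j = 6 (mod 41)


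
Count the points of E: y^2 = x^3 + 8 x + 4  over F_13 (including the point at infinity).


For each x in F_13, count y with y^2 = x^3 + 8 x + 4 mod 13:
  x = 0: RHS = 4, y in [2, 11]  -> 2 point(s)
  x = 1: RHS = 0, y in [0]  -> 1 point(s)
  x = 3: RHS = 3, y in [4, 9]  -> 2 point(s)
  x = 4: RHS = 9, y in [3, 10]  -> 2 point(s)
  x = 5: RHS = 0, y in [0]  -> 1 point(s)
  x = 7: RHS = 0, y in [0]  -> 1 point(s)
  x = 9: RHS = 12, y in [5, 8]  -> 2 point(s)
Affine points: 11. Add the point at infinity: total = 12.

#E(F_13) = 12


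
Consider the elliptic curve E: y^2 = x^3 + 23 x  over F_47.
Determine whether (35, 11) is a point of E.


Check whether y^2 = x^3 + 23 x + 0 (mod 47) for (x, y) = (35, 11).
LHS: y^2 = 11^2 mod 47 = 27
RHS: x^3 + 23 x + 0 = 35^3 + 23*35 + 0 mod 47 = 17
LHS != RHS

No, not on the curve


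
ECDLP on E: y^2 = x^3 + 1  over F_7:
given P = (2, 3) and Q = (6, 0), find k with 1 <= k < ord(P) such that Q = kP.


Enumerate multiples of P until we hit Q = (6, 0):
  1P = (2, 3)
  2P = (0, 1)
  3P = (6, 0)
Match found at i = 3.

k = 3


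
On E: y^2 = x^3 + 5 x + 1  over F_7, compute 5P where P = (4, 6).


k = 5 = 101_2 (binary, LSB first: 101)
Double-and-add from P = (4, 6):
  bit 0 = 1: acc = O + (4, 6) = (4, 6)
  bit 1 = 0: acc unchanged = (4, 6)
  bit 2 = 1: acc = (4, 6) + (5, 5) = (6, 3)

5P = (6, 3)


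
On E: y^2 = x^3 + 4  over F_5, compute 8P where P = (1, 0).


k = 8 = 1000_2 (binary, LSB first: 0001)
Double-and-add from P = (1, 0):
  bit 0 = 0: acc unchanged = O
  bit 1 = 0: acc unchanged = O
  bit 2 = 0: acc unchanged = O
  bit 3 = 1: acc = O + O = O

8P = O


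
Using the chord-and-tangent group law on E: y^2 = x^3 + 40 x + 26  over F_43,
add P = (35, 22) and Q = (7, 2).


P != Q, so use the chord formula.
s = (y2 - y1) / (x2 - x1) = (23) / (15) mod 43 = 13
x3 = s^2 - x1 - x2 mod 43 = 13^2 - 35 - 7 = 41
y3 = s (x1 - x3) - y1 mod 43 = 13 * (35 - 41) - 22 = 29

P + Q = (41, 29)


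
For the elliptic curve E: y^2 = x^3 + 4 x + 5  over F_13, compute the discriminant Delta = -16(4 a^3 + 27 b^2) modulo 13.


4 a^3 + 27 b^2 = 4*4^3 + 27*5^2 = 256 + 675 = 931
Delta = -16 * (931) = -14896
Delta mod 13 = 2

Delta = 2 (mod 13)


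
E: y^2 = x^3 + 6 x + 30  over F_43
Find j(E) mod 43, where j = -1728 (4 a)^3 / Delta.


Delta = -16(4 a^3 + 27 b^2) mod 43 = 28
-1728 * (4 a)^3 = -1728 * (4*6)^3 mod 43 = 4
j = 4 * 28^(-1) mod 43 = 37

j = 37 (mod 43)


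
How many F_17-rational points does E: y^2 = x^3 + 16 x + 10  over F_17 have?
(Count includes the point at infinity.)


For each x in F_17, count y with y^2 = x^3 + 16 x + 10 mod 17:
  x = 2: RHS = 16, y in [4, 13]  -> 2 point(s)
  x = 3: RHS = 0, y in [0]  -> 1 point(s)
  x = 4: RHS = 2, y in [6, 11]  -> 2 point(s)
  x = 6: RHS = 16, y in [4, 13]  -> 2 point(s)
  x = 8: RHS = 4, y in [2, 15]  -> 2 point(s)
  x = 9: RHS = 16, y in [4, 13]  -> 2 point(s)
  x = 11: RHS = 4, y in [2, 15]  -> 2 point(s)
  x = 12: RHS = 9, y in [3, 14]  -> 2 point(s)
  x = 13: RHS = 1, y in [1, 16]  -> 2 point(s)
  x = 15: RHS = 4, y in [2, 15]  -> 2 point(s)
Affine points: 19. Add the point at infinity: total = 20.

#E(F_17) = 20


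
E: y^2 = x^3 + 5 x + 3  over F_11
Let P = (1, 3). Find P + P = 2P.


Doubling: s = (3 x1^2 + a) / (2 y1)
s = (3*1^2 + 5) / (2*3) mod 11 = 5
x3 = s^2 - 2 x1 mod 11 = 5^2 - 2*1 = 1
y3 = s (x1 - x3) - y1 mod 11 = 5 * (1 - 1) - 3 = 8

2P = (1, 8)


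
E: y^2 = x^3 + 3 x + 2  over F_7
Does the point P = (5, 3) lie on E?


Check whether y^2 = x^3 + 3 x + 2 (mod 7) for (x, y) = (5, 3).
LHS: y^2 = 3^2 mod 7 = 2
RHS: x^3 + 3 x + 2 = 5^3 + 3*5 + 2 mod 7 = 2
LHS = RHS

Yes, on the curve


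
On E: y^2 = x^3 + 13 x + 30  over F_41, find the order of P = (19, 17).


Compute successive multiples of P until we hit O:
  1P = (19, 17)
  2P = (13, 10)
  3P = (32, 2)
  4P = (35, 33)
  5P = (29, 14)
  6P = (14, 2)
  7P = (17, 30)
  8P = (37, 18)
  ... (continuing to 47P)
  47P = O

ord(P) = 47


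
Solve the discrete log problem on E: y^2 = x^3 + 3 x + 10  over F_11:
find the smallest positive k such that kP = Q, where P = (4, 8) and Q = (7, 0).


Enumerate multiples of P until we hit Q = (7, 0):
  1P = (4, 8)
  2P = (1, 5)
  3P = (7, 0)
Match found at i = 3.

k = 3


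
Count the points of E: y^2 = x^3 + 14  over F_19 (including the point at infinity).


For each x in F_19, count y with y^2 = x^3 + 0 x + 14 mod 19:
  x = 5: RHS = 6, y in [5, 14]  -> 2 point(s)
  x = 10: RHS = 7, y in [8, 11]  -> 2 point(s)
  x = 13: RHS = 7, y in [8, 11]  -> 2 point(s)
  x = 15: RHS = 7, y in [8, 11]  -> 2 point(s)
  x = 16: RHS = 6, y in [5, 14]  -> 2 point(s)
  x = 17: RHS = 6, y in [5, 14]  -> 2 point(s)
Affine points: 12. Add the point at infinity: total = 13.

#E(F_19) = 13


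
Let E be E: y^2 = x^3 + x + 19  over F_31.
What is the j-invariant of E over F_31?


Delta = -16(4 a^3 + 27 b^2) mod 31 = 7
-1728 * (4 a)^3 = -1728 * (4*1)^3 mod 31 = 16
j = 16 * 7^(-1) mod 31 = 20

j = 20 (mod 31)


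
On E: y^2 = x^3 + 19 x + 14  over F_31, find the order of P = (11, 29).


Compute successive multiples of P until we hit O:
  1P = (11, 29)
  2P = (23, 1)
  3P = (30, 5)
  4P = (25, 5)
  5P = (3, 6)
  6P = (18, 9)
  7P = (7, 26)
  8P = (0, 18)
  ... (continuing to 23P)
  23P = O

ord(P) = 23


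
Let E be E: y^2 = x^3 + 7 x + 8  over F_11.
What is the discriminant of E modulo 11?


4 a^3 + 27 b^2 = 4*7^3 + 27*8^2 = 1372 + 1728 = 3100
Delta = -16 * (3100) = -49600
Delta mod 11 = 10

Delta = 10 (mod 11)


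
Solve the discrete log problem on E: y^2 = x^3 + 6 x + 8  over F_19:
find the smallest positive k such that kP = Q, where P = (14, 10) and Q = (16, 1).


Enumerate multiples of P until we hit Q = (16, 1):
  1P = (14, 10)
  2P = (16, 18)
  3P = (5, 7)
  4P = (17, 8)
  5P = (18, 18)
  6P = (10, 17)
  7P = (4, 1)
  8P = (2, 16)
  9P = (8, 6)
  10P = (8, 13)
  11P = (2, 3)
  12P = (4, 18)
  13P = (10, 2)
  14P = (18, 1)
  15P = (17, 11)
  16P = (5, 12)
  17P = (16, 1)
Match found at i = 17.

k = 17


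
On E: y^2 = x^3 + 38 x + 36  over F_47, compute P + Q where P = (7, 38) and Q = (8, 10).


P != Q, so use the chord formula.
s = (y2 - y1) / (x2 - x1) = (19) / (1) mod 47 = 19
x3 = s^2 - x1 - x2 mod 47 = 19^2 - 7 - 8 = 17
y3 = s (x1 - x3) - y1 mod 47 = 19 * (7 - 17) - 38 = 7

P + Q = (17, 7)


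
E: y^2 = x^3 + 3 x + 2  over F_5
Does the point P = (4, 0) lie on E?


Check whether y^2 = x^3 + 3 x + 2 (mod 5) for (x, y) = (4, 0).
LHS: y^2 = 0^2 mod 5 = 0
RHS: x^3 + 3 x + 2 = 4^3 + 3*4 + 2 mod 5 = 3
LHS != RHS

No, not on the curve


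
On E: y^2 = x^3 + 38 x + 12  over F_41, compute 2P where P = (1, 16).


Doubling: s = (3 x1^2 + a) / (2 y1)
s = (3*1^2 + 38) / (2*16) mod 41 = 0
x3 = s^2 - 2 x1 mod 41 = 0^2 - 2*1 = 39
y3 = s (x1 - x3) - y1 mod 41 = 0 * (1 - 39) - 16 = 25

2P = (39, 25)


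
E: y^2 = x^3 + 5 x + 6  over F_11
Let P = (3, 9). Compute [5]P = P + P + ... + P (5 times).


k = 5 = 101_2 (binary, LSB first: 101)
Double-and-add from P = (3, 9):
  bit 0 = 1: acc = O + (3, 9) = (3, 9)
  bit 1 = 0: acc unchanged = (3, 9)
  bit 2 = 1: acc = (3, 9) + (3, 9) = (3, 2)

5P = (3, 2)


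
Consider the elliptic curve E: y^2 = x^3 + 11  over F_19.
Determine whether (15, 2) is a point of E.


Check whether y^2 = x^3 + 0 x + 11 (mod 19) for (x, y) = (15, 2).
LHS: y^2 = 2^2 mod 19 = 4
RHS: x^3 + 0 x + 11 = 15^3 + 0*15 + 11 mod 19 = 4
LHS = RHS

Yes, on the curve


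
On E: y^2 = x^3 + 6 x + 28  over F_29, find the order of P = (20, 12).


Compute successive multiples of P until we hit O:
  1P = (20, 12)
  2P = (11, 27)
  3P = (4, 0)
  4P = (11, 2)
  5P = (20, 17)
  6P = O

ord(P) = 6


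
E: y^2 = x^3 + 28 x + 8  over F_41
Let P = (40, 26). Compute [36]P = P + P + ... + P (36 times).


k = 36 = 100100_2 (binary, LSB first: 001001)
Double-and-add from P = (40, 26):
  bit 0 = 0: acc unchanged = O
  bit 1 = 0: acc unchanged = O
  bit 2 = 1: acc = O + (24, 20) = (24, 20)
  bit 3 = 0: acc unchanged = (24, 20)
  bit 4 = 0: acc unchanged = (24, 20)
  bit 5 = 1: acc = (24, 20) + (38, 15) = (40, 15)

36P = (40, 15)


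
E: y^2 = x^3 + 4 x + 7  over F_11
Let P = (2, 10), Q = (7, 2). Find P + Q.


P != Q, so use the chord formula.
s = (y2 - y1) / (x2 - x1) = (3) / (5) mod 11 = 5
x3 = s^2 - x1 - x2 mod 11 = 5^2 - 2 - 7 = 5
y3 = s (x1 - x3) - y1 mod 11 = 5 * (2 - 5) - 10 = 8

P + Q = (5, 8)


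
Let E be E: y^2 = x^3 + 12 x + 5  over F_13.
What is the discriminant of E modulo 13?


4 a^3 + 27 b^2 = 4*12^3 + 27*5^2 = 6912 + 675 = 7587
Delta = -16 * (7587) = -121392
Delta mod 13 = 2

Delta = 2 (mod 13)


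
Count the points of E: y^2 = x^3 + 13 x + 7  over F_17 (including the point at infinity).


For each x in F_17, count y with y^2 = x^3 + 13 x + 7 mod 17:
  x = 1: RHS = 4, y in [2, 15]  -> 2 point(s)
  x = 4: RHS = 4, y in [2, 15]  -> 2 point(s)
  x = 7: RHS = 16, y in [4, 13]  -> 2 point(s)
  x = 10: RHS = 15, y in [7, 10]  -> 2 point(s)
  x = 11: RHS = 2, y in [6, 11]  -> 2 point(s)
  x = 12: RHS = 4, y in [2, 15]  -> 2 point(s)
  x = 14: RHS = 9, y in [3, 14]  -> 2 point(s)
Affine points: 14. Add the point at infinity: total = 15.

#E(F_17) = 15


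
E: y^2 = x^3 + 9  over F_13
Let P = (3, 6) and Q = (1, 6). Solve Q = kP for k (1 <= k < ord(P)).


Enumerate multiples of P until we hit Q = (1, 6):
  1P = (3, 6)
  2P = (8, 12)
  3P = (5, 2)
  4P = (9, 6)
  5P = (1, 7)
  6P = (6, 2)
  7P = (0, 3)
  8P = (11, 12)
  9P = (2, 11)
  10P = (7, 1)
  11P = (7, 12)
  12P = (2, 2)
  13P = (11, 1)
  14P = (0, 10)
  15P = (6, 11)
  16P = (1, 6)
Match found at i = 16.

k = 16


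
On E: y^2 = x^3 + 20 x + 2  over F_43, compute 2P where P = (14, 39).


Doubling: s = (3 x1^2 + a) / (2 y1)
s = (3*14^2 + 20) / (2*39) mod 43 = 10
x3 = s^2 - 2 x1 mod 43 = 10^2 - 2*14 = 29
y3 = s (x1 - x3) - y1 mod 43 = 10 * (14 - 29) - 39 = 26

2P = (29, 26)


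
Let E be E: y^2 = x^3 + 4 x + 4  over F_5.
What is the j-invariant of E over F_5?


Delta = -16(4 a^3 + 27 b^2) mod 5 = 2
-1728 * (4 a)^3 = -1728 * (4*4)^3 mod 5 = 2
j = 2 * 2^(-1) mod 5 = 1

j = 1 (mod 5)


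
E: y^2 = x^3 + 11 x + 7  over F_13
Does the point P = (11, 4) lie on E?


Check whether y^2 = x^3 + 11 x + 7 (mod 13) for (x, y) = (11, 4).
LHS: y^2 = 4^2 mod 13 = 3
RHS: x^3 + 11 x + 7 = 11^3 + 11*11 + 7 mod 13 = 3
LHS = RHS

Yes, on the curve


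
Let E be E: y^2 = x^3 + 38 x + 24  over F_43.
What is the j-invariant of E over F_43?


Delta = -16(4 a^3 + 27 b^2) mod 43 = 11
-1728 * (4 a)^3 = -1728 * (4*38)^3 mod 43 = 16
j = 16 * 11^(-1) mod 43 = 21

j = 21 (mod 43)


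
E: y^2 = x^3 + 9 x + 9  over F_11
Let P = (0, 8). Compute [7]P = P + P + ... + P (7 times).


k = 7 = 111_2 (binary, LSB first: 111)
Double-and-add from P = (0, 8):
  bit 0 = 1: acc = O + (0, 8) = (0, 8)
  bit 1 = 1: acc = (0, 8) + (5, 5) = (9, 4)
  bit 2 = 1: acc = (9, 4) + (6, 2) = (5, 6)

7P = (5, 6)


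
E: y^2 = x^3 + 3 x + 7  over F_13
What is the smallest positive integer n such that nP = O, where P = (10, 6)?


Compute successive multiples of P until we hit O:
  1P = (10, 6)
  2P = (9, 3)
  3P = (3, 2)
  4P = (12, 4)
  5P = (5, 2)
  6P = (8, 6)
  7P = (8, 7)
  8P = (5, 11)
  ... (continuing to 13P)
  13P = O

ord(P) = 13


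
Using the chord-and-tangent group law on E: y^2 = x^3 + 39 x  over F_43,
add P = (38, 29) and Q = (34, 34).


P != Q, so use the chord formula.
s = (y2 - y1) / (x2 - x1) = (5) / (39) mod 43 = 31
x3 = s^2 - x1 - x2 mod 43 = 31^2 - 38 - 34 = 29
y3 = s (x1 - x3) - y1 mod 43 = 31 * (38 - 29) - 29 = 35

P + Q = (29, 35)


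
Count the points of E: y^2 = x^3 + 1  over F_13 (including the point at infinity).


For each x in F_13, count y with y^2 = x^3 + 0 x + 1 mod 13:
  x = 0: RHS = 1, y in [1, 12]  -> 2 point(s)
  x = 2: RHS = 9, y in [3, 10]  -> 2 point(s)
  x = 4: RHS = 0, y in [0]  -> 1 point(s)
  x = 5: RHS = 9, y in [3, 10]  -> 2 point(s)
  x = 6: RHS = 9, y in [3, 10]  -> 2 point(s)
  x = 10: RHS = 0, y in [0]  -> 1 point(s)
  x = 12: RHS = 0, y in [0]  -> 1 point(s)
Affine points: 11. Add the point at infinity: total = 12.

#E(F_13) = 12


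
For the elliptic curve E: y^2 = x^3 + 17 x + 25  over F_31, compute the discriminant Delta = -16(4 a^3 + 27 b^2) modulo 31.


4 a^3 + 27 b^2 = 4*17^3 + 27*25^2 = 19652 + 16875 = 36527
Delta = -16 * (36527) = -584432
Delta mod 31 = 11

Delta = 11 (mod 31)


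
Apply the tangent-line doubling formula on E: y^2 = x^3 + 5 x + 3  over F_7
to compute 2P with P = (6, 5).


Doubling: s = (3 x1^2 + a) / (2 y1)
s = (3*6^2 + 5) / (2*5) mod 7 = 5
x3 = s^2 - 2 x1 mod 7 = 5^2 - 2*6 = 6
y3 = s (x1 - x3) - y1 mod 7 = 5 * (6 - 6) - 5 = 2

2P = (6, 2)


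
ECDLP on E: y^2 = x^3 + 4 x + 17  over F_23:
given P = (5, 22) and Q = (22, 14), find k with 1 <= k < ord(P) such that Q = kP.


Enumerate multiples of P until we hit Q = (22, 14):
  1P = (5, 22)
  2P = (15, 5)
  3P = (19, 11)
  4P = (11, 9)
  5P = (20, 22)
  6P = (21, 1)
  7P = (6, 21)
  8P = (13, 9)
  9P = (8, 3)
  10P = (22, 9)
  11P = (9, 0)
  12P = (22, 14)
Match found at i = 12.

k = 12


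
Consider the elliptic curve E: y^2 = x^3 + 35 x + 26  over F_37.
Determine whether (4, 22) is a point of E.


Check whether y^2 = x^3 + 35 x + 26 (mod 37) for (x, y) = (4, 22).
LHS: y^2 = 22^2 mod 37 = 3
RHS: x^3 + 35 x + 26 = 4^3 + 35*4 + 26 mod 37 = 8
LHS != RHS

No, not on the curve


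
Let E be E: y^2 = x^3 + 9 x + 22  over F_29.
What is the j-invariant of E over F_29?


Delta = -16(4 a^3 + 27 b^2) mod 29 = 7
-1728 * (4 a)^3 = -1728 * (4*9)^3 mod 29 = 27
j = 27 * 7^(-1) mod 29 = 8

j = 8 (mod 29)


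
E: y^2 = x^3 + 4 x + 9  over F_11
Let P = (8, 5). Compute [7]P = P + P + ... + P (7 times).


k = 7 = 111_2 (binary, LSB first: 111)
Double-and-add from P = (8, 5):
  bit 0 = 1: acc = O + (8, 5) = (8, 5)
  bit 1 = 1: acc = (8, 5) + (10, 2) = (9, 2)
  bit 2 = 1: acc = (9, 2) + (3, 2) = (10, 9)

7P = (10, 9)


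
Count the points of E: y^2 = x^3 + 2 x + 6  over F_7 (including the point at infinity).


For each x in F_7, count y with y^2 = x^3 + 2 x + 6 mod 7:
  x = 1: RHS = 2, y in [3, 4]  -> 2 point(s)
  x = 2: RHS = 4, y in [2, 5]  -> 2 point(s)
  x = 3: RHS = 4, y in [2, 5]  -> 2 point(s)
  x = 4: RHS = 1, y in [1, 6]  -> 2 point(s)
  x = 5: RHS = 1, y in [1, 6]  -> 2 point(s)
Affine points: 10. Add the point at infinity: total = 11.

#E(F_7) = 11


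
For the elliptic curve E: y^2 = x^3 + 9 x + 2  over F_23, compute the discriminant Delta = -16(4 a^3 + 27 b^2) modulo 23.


4 a^3 + 27 b^2 = 4*9^3 + 27*2^2 = 2916 + 108 = 3024
Delta = -16 * (3024) = -48384
Delta mod 23 = 8

Delta = 8 (mod 23)


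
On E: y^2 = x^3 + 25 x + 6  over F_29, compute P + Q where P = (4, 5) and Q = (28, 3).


P != Q, so use the chord formula.
s = (y2 - y1) / (x2 - x1) = (27) / (24) mod 29 = 12
x3 = s^2 - x1 - x2 mod 29 = 12^2 - 4 - 28 = 25
y3 = s (x1 - x3) - y1 mod 29 = 12 * (4 - 25) - 5 = 4

P + Q = (25, 4)


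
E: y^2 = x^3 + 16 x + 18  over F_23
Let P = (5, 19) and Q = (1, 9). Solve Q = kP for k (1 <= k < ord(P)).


Enumerate multiples of P until we hit Q = (1, 9):
  1P = (5, 19)
  2P = (22, 22)
  3P = (2, 14)
  4P = (6, 10)
  5P = (1, 14)
  6P = (20, 14)
  7P = (16, 0)
  8P = (20, 9)
  9P = (1, 9)
Match found at i = 9.

k = 9


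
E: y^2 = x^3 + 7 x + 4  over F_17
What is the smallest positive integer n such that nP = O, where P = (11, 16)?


Compute successive multiples of P until we hit O:
  1P = (11, 16)
  2P = (16, 8)
  3P = (15, 4)
  4P = (0, 2)
  5P = (2, 14)
  6P = (3, 16)
  7P = (3, 1)
  8P = (2, 3)
  ... (continuing to 13P)
  13P = O

ord(P) = 13


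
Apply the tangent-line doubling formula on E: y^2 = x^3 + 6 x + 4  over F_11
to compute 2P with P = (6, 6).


Doubling: s = (3 x1^2 + a) / (2 y1)
s = (3*6^2 + 6) / (2*6) mod 11 = 4
x3 = s^2 - 2 x1 mod 11 = 4^2 - 2*6 = 4
y3 = s (x1 - x3) - y1 mod 11 = 4 * (6 - 4) - 6 = 2

2P = (4, 2)


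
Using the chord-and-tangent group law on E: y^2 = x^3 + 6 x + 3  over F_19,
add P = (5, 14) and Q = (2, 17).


P != Q, so use the chord formula.
s = (y2 - y1) / (x2 - x1) = (3) / (16) mod 19 = 18
x3 = s^2 - x1 - x2 mod 19 = 18^2 - 5 - 2 = 13
y3 = s (x1 - x3) - y1 mod 19 = 18 * (5 - 13) - 14 = 13

P + Q = (13, 13)


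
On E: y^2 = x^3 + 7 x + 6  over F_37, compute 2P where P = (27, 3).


Doubling: s = (3 x1^2 + a) / (2 y1)
s = (3*27^2 + 7) / (2*3) mod 37 = 8
x3 = s^2 - 2 x1 mod 37 = 8^2 - 2*27 = 10
y3 = s (x1 - x3) - y1 mod 37 = 8 * (27 - 10) - 3 = 22

2P = (10, 22)


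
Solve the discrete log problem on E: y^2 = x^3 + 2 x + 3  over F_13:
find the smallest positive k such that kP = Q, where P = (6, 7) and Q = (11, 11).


Enumerate multiples of P until we hit Q = (11, 11):
  1P = (6, 7)
  2P = (11, 2)
  3P = (10, 10)
  4P = (0, 4)
  5P = (4, 7)
  6P = (3, 6)
  7P = (7, 10)
  8P = (9, 10)
  9P = (12, 0)
  10P = (9, 3)
  11P = (7, 3)
  12P = (3, 7)
  13P = (4, 6)
  14P = (0, 9)
  15P = (10, 3)
  16P = (11, 11)
Match found at i = 16.

k = 16


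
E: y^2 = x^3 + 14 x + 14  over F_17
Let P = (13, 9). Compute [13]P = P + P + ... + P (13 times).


k = 13 = 1101_2 (binary, LSB first: 1011)
Double-and-add from P = (13, 9):
  bit 0 = 1: acc = O + (13, 9) = (13, 9)
  bit 1 = 0: acc unchanged = (13, 9)
  bit 2 = 1: acc = (13, 9) + (6, 5) = (7, 9)
  bit 3 = 1: acc = (7, 9) + (9, 6) = (16, 13)

13P = (16, 13)


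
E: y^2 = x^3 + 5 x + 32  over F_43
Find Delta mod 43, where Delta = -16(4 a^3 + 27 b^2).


4 a^3 + 27 b^2 = 4*5^3 + 27*32^2 = 500 + 27648 = 28148
Delta = -16 * (28148) = -450368
Delta mod 43 = 14

Delta = 14 (mod 43)


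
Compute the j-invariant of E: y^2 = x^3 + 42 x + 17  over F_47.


Delta = -16(4 a^3 + 27 b^2) mod 47 = 41
-1728 * (4 a)^3 = -1728 * (4*42)^3 mod 47 = 31
j = 31 * 41^(-1) mod 47 = 34

j = 34 (mod 47)


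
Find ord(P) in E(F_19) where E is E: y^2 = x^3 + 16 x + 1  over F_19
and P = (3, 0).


Compute successive multiples of P until we hit O:
  1P = (3, 0)
  2P = O

ord(P) = 2


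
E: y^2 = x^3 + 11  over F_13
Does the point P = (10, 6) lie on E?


Check whether y^2 = x^3 + 0 x + 11 (mod 13) for (x, y) = (10, 6).
LHS: y^2 = 6^2 mod 13 = 10
RHS: x^3 + 0 x + 11 = 10^3 + 0*10 + 11 mod 13 = 10
LHS = RHS

Yes, on the curve


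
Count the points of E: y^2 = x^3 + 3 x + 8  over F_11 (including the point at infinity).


For each x in F_11, count y with y^2 = x^3 + 3 x + 8 mod 11:
  x = 1: RHS = 1, y in [1, 10]  -> 2 point(s)
  x = 2: RHS = 0, y in [0]  -> 1 point(s)
  x = 3: RHS = 0, y in [0]  -> 1 point(s)
  x = 5: RHS = 5, y in [4, 7]  -> 2 point(s)
  x = 6: RHS = 0, y in [0]  -> 1 point(s)
  x = 7: RHS = 9, y in [3, 8]  -> 2 point(s)
  x = 8: RHS = 5, y in [4, 7]  -> 2 point(s)
  x = 9: RHS = 5, y in [4, 7]  -> 2 point(s)
  x = 10: RHS = 4, y in [2, 9]  -> 2 point(s)
Affine points: 15. Add the point at infinity: total = 16.

#E(F_11) = 16


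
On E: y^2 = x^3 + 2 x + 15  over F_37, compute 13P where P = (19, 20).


k = 13 = 1101_2 (binary, LSB first: 1011)
Double-and-add from P = (19, 20):
  bit 0 = 1: acc = O + (19, 20) = (19, 20)
  bit 1 = 0: acc unchanged = (19, 20)
  bit 2 = 1: acc = (19, 20) + (6, 24) = (11, 6)
  bit 3 = 1: acc = (11, 6) + (14, 7) = (8, 32)

13P = (8, 32)


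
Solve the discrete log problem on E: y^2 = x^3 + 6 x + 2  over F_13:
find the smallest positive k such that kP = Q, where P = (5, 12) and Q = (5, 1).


Enumerate multiples of P until we hit Q = (5, 1):
  1P = (5, 12)
  2P = (2, 3)
  3P = (2, 10)
  4P = (5, 1)
Match found at i = 4.

k = 4


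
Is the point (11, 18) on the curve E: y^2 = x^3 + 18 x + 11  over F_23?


Check whether y^2 = x^3 + 18 x + 11 (mod 23) for (x, y) = (11, 18).
LHS: y^2 = 18^2 mod 23 = 2
RHS: x^3 + 18 x + 11 = 11^3 + 18*11 + 11 mod 23 = 22
LHS != RHS

No, not on the curve


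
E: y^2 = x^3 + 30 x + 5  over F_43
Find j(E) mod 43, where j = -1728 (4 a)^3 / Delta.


Delta = -16(4 a^3 + 27 b^2) mod 43 = 34
-1728 * (4 a)^3 = -1728 * (4*30)^3 mod 43 = 27
j = 27 * 34^(-1) mod 43 = 40

j = 40 (mod 43)


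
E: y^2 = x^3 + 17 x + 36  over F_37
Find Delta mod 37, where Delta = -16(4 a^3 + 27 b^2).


4 a^3 + 27 b^2 = 4*17^3 + 27*36^2 = 19652 + 34992 = 54644
Delta = -16 * (54644) = -874304
Delta mod 37 = 6

Delta = 6 (mod 37)


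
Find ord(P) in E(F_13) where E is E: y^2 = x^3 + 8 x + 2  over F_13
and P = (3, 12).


Compute successive multiples of P until we hit O:
  1P = (3, 12)
  2P = (11, 11)
  3P = (11, 2)
  4P = (3, 1)
  5P = O

ord(P) = 5


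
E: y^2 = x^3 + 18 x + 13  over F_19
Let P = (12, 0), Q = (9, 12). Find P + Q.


P != Q, so use the chord formula.
s = (y2 - y1) / (x2 - x1) = (12) / (16) mod 19 = 15
x3 = s^2 - x1 - x2 mod 19 = 15^2 - 12 - 9 = 14
y3 = s (x1 - x3) - y1 mod 19 = 15 * (12 - 14) - 0 = 8

P + Q = (14, 8)


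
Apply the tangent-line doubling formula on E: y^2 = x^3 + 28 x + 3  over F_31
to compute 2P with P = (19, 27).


Doubling: s = (3 x1^2 + a) / (2 y1)
s = (3*19^2 + 28) / (2*27) mod 31 = 20
x3 = s^2 - 2 x1 mod 31 = 20^2 - 2*19 = 21
y3 = s (x1 - x3) - y1 mod 31 = 20 * (19 - 21) - 27 = 26

2P = (21, 26)


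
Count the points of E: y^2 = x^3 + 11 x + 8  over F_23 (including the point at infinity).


For each x in F_23, count y with y^2 = x^3 + 11 x + 8 mod 23:
  x = 0: RHS = 8, y in [10, 13]  -> 2 point(s)
  x = 4: RHS = 1, y in [1, 22]  -> 2 point(s)
  x = 5: RHS = 4, y in [2, 21]  -> 2 point(s)
  x = 9: RHS = 8, y in [10, 13]  -> 2 point(s)
  x = 13: RHS = 2, y in [5, 18]  -> 2 point(s)
  x = 14: RHS = 8, y in [10, 13]  -> 2 point(s)
  x = 15: RHS = 6, y in [11, 12]  -> 2 point(s)
  x = 16: RHS = 2, y in [5, 18]  -> 2 point(s)
  x = 17: RHS = 2, y in [5, 18]  -> 2 point(s)
  x = 18: RHS = 12, y in [9, 14]  -> 2 point(s)
  x = 21: RHS = 1, y in [1, 22]  -> 2 point(s)
Affine points: 22. Add the point at infinity: total = 23.

#E(F_23) = 23


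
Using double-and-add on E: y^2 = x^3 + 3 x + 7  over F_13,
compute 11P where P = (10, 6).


k = 11 = 1011_2 (binary, LSB first: 1101)
Double-and-add from P = (10, 6):
  bit 0 = 1: acc = O + (10, 6) = (10, 6)
  bit 1 = 1: acc = (10, 6) + (9, 3) = (3, 2)
  bit 2 = 0: acc unchanged = (3, 2)
  bit 3 = 1: acc = (3, 2) + (5, 11) = (9, 10)

11P = (9, 10)


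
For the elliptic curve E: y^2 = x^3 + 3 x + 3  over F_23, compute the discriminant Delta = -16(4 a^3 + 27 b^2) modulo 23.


4 a^3 + 27 b^2 = 4*3^3 + 27*3^2 = 108 + 243 = 351
Delta = -16 * (351) = -5616
Delta mod 23 = 19

Delta = 19 (mod 23)


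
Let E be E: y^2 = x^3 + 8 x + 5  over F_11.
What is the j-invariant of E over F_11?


Delta = -16(4 a^3 + 27 b^2) mod 11 = 3
-1728 * (4 a)^3 = -1728 * (4*8)^3 mod 11 = 1
j = 1 * 3^(-1) mod 11 = 4

j = 4 (mod 11)


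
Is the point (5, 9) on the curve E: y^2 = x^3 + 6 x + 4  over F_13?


Check whether y^2 = x^3 + 6 x + 4 (mod 13) for (x, y) = (5, 9).
LHS: y^2 = 9^2 mod 13 = 3
RHS: x^3 + 6 x + 4 = 5^3 + 6*5 + 4 mod 13 = 3
LHS = RHS

Yes, on the curve


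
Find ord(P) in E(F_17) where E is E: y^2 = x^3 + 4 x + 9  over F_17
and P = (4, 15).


Compute successive multiples of P until we hit O:
  1P = (4, 15)
  2P = (8, 3)
  3P = (14, 15)
  4P = (16, 2)
  5P = (16, 15)
  6P = (14, 2)
  7P = (8, 14)
  8P = (4, 2)
  ... (continuing to 9P)
  9P = O

ord(P) = 9


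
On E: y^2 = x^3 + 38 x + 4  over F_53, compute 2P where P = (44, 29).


Doubling: s = (3 x1^2 + a) / (2 y1)
s = (3*44^2 + 38) / (2*29) mod 53 = 35
x3 = s^2 - 2 x1 mod 53 = 35^2 - 2*44 = 24
y3 = s (x1 - x3) - y1 mod 53 = 35 * (44 - 24) - 29 = 35

2P = (24, 35)


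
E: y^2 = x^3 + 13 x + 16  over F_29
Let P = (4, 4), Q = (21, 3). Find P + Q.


P != Q, so use the chord formula.
s = (y2 - y1) / (x2 - x1) = (28) / (17) mod 29 = 17
x3 = s^2 - x1 - x2 mod 29 = 17^2 - 4 - 21 = 3
y3 = s (x1 - x3) - y1 mod 29 = 17 * (4 - 3) - 4 = 13

P + Q = (3, 13)


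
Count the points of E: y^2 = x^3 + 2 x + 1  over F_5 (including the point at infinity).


For each x in F_5, count y with y^2 = x^3 + 2 x + 1 mod 5:
  x = 0: RHS = 1, y in [1, 4]  -> 2 point(s)
  x = 1: RHS = 4, y in [2, 3]  -> 2 point(s)
  x = 3: RHS = 4, y in [2, 3]  -> 2 point(s)
Affine points: 6. Add the point at infinity: total = 7.

#E(F_5) = 7


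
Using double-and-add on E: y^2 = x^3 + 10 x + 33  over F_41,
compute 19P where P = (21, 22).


k = 19 = 10011_2 (binary, LSB first: 11001)
Double-and-add from P = (21, 22):
  bit 0 = 1: acc = O + (21, 22) = (21, 22)
  bit 1 = 1: acc = (21, 22) + (7, 35) = (17, 27)
  bit 2 = 0: acc unchanged = (17, 27)
  bit 3 = 0: acc unchanged = (17, 27)
  bit 4 = 1: acc = (17, 27) + (2, 15) = (21, 19)

19P = (21, 19)


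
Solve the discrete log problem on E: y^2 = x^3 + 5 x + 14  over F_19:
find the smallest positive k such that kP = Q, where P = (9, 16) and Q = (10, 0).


Enumerate multiples of P until we hit Q = (10, 0):
  1P = (9, 16)
  2P = (10, 0)
Match found at i = 2.

k = 2


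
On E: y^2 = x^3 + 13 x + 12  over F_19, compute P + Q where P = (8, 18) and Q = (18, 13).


P != Q, so use the chord formula.
s = (y2 - y1) / (x2 - x1) = (14) / (10) mod 19 = 9
x3 = s^2 - x1 - x2 mod 19 = 9^2 - 8 - 18 = 17
y3 = s (x1 - x3) - y1 mod 19 = 9 * (8 - 17) - 18 = 15

P + Q = (17, 15)


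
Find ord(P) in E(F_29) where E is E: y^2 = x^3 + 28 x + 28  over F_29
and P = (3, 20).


Compute successive multiples of P until we hit O:
  1P = (3, 20)
  2P = (19, 16)
  3P = (27, 15)
  4P = (0, 12)
  5P = (17, 20)
  6P = (9, 9)
  7P = (26, 27)
  8P = (7, 4)
  ... (continuing to 37P)
  37P = O

ord(P) = 37


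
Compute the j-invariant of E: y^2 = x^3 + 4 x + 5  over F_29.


Delta = -16(4 a^3 + 27 b^2) mod 29 = 10
-1728 * (4 a)^3 = -1728 * (4*4)^3 mod 29 = 26
j = 26 * 10^(-1) mod 29 = 20

j = 20 (mod 29)


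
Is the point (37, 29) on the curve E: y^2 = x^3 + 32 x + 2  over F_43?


Check whether y^2 = x^3 + 32 x + 2 (mod 43) for (x, y) = (37, 29).
LHS: y^2 = 29^2 mod 43 = 24
RHS: x^3 + 32 x + 2 = 37^3 + 32*37 + 2 mod 43 = 24
LHS = RHS

Yes, on the curve


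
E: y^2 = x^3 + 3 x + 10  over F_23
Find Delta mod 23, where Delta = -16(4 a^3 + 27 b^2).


4 a^3 + 27 b^2 = 4*3^3 + 27*10^2 = 108 + 2700 = 2808
Delta = -16 * (2808) = -44928
Delta mod 23 = 14

Delta = 14 (mod 23)


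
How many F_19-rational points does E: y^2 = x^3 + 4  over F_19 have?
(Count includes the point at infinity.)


For each x in F_19, count y with y^2 = x^3 + 0 x + 4 mod 19:
  x = 0: RHS = 4, y in [2, 17]  -> 2 point(s)
  x = 1: RHS = 5, y in [9, 10]  -> 2 point(s)
  x = 4: RHS = 11, y in [7, 12]  -> 2 point(s)
  x = 6: RHS = 11, y in [7, 12]  -> 2 point(s)
  x = 7: RHS = 5, y in [9, 10]  -> 2 point(s)
  x = 9: RHS = 11, y in [7, 12]  -> 2 point(s)
  x = 10: RHS = 16, y in [4, 15]  -> 2 point(s)
  x = 11: RHS = 5, y in [9, 10]  -> 2 point(s)
  x = 13: RHS = 16, y in [4, 15]  -> 2 point(s)
  x = 15: RHS = 16, y in [4, 15]  -> 2 point(s)
Affine points: 20. Add the point at infinity: total = 21.

#E(F_19) = 21


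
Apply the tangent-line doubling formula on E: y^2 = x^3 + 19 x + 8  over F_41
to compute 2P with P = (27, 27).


Doubling: s = (3 x1^2 + a) / (2 y1)
s = (3*27^2 + 19) / (2*27) mod 41 = 12
x3 = s^2 - 2 x1 mod 41 = 12^2 - 2*27 = 8
y3 = s (x1 - x3) - y1 mod 41 = 12 * (27 - 8) - 27 = 37

2P = (8, 37)


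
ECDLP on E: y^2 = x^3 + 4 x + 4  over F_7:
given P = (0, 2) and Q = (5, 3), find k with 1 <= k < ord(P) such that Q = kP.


Enumerate multiples of P until we hit Q = (5, 3):
  1P = (0, 2)
  2P = (1, 4)
  3P = (3, 6)
  4P = (5, 3)
Match found at i = 4.

k = 4


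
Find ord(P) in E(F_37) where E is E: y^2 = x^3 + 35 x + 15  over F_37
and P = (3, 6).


Compute successive multiples of P until we hit O:
  1P = (3, 6)
  2P = (32, 23)
  3P = (36, 4)
  4P = (26, 1)
  5P = (17, 26)
  6P = (13, 22)
  7P = (28, 28)
  8P = (33, 12)
  ... (continuing to 24P)
  24P = O

ord(P) = 24


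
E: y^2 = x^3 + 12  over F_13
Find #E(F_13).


For each x in F_13, count y with y^2 = x^3 + 0 x + 12 mod 13:
  x = 0: RHS = 12, y in [5, 8]  -> 2 point(s)
  x = 1: RHS = 0, y in [0]  -> 1 point(s)
  x = 3: RHS = 0, y in [0]  -> 1 point(s)
  x = 7: RHS = 4, y in [2, 11]  -> 2 point(s)
  x = 8: RHS = 4, y in [2, 11]  -> 2 point(s)
  x = 9: RHS = 0, y in [0]  -> 1 point(s)
  x = 11: RHS = 4, y in [2, 11]  -> 2 point(s)
Affine points: 11. Add the point at infinity: total = 12.

#E(F_13) = 12


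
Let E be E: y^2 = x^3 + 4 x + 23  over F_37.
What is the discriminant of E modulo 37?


4 a^3 + 27 b^2 = 4*4^3 + 27*23^2 = 256 + 14283 = 14539
Delta = -16 * (14539) = -232624
Delta mod 37 = 32

Delta = 32 (mod 37)


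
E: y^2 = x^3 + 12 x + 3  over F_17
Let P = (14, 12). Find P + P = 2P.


Doubling: s = (3 x1^2 + a) / (2 y1)
s = (3*14^2 + 12) / (2*12) mod 17 = 8
x3 = s^2 - 2 x1 mod 17 = 8^2 - 2*14 = 2
y3 = s (x1 - x3) - y1 mod 17 = 8 * (14 - 2) - 12 = 16

2P = (2, 16)


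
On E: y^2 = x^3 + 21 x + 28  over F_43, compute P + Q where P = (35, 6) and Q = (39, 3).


P != Q, so use the chord formula.
s = (y2 - y1) / (x2 - x1) = (40) / (4) mod 43 = 10
x3 = s^2 - x1 - x2 mod 43 = 10^2 - 35 - 39 = 26
y3 = s (x1 - x3) - y1 mod 43 = 10 * (35 - 26) - 6 = 41

P + Q = (26, 41)


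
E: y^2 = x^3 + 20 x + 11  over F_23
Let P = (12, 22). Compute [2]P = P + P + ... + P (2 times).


k = 2 = 10_2 (binary, LSB first: 01)
Double-and-add from P = (12, 22):
  bit 0 = 0: acc unchanged = O
  bit 1 = 1: acc = O + (15, 12) = (15, 12)

2P = (15, 12)


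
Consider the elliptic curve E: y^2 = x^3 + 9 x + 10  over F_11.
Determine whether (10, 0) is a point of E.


Check whether y^2 = x^3 + 9 x + 10 (mod 11) for (x, y) = (10, 0).
LHS: y^2 = 0^2 mod 11 = 0
RHS: x^3 + 9 x + 10 = 10^3 + 9*10 + 10 mod 11 = 0
LHS = RHS

Yes, on the curve


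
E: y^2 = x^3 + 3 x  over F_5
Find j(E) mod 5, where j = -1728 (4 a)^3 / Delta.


Delta = -16(4 a^3 + 27 b^2) mod 5 = 2
-1728 * (4 a)^3 = -1728 * (4*3)^3 mod 5 = 1
j = 1 * 2^(-1) mod 5 = 3

j = 3 (mod 5)


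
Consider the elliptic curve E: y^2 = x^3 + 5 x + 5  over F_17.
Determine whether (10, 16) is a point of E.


Check whether y^2 = x^3 + 5 x + 5 (mod 17) for (x, y) = (10, 16).
LHS: y^2 = 16^2 mod 17 = 1
RHS: x^3 + 5 x + 5 = 10^3 + 5*10 + 5 mod 17 = 1
LHS = RHS

Yes, on the curve


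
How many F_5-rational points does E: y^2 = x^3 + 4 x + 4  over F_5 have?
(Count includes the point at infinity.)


For each x in F_5, count y with y^2 = x^3 + 4 x + 4 mod 5:
  x = 0: RHS = 4, y in [2, 3]  -> 2 point(s)
  x = 1: RHS = 4, y in [2, 3]  -> 2 point(s)
  x = 2: RHS = 0, y in [0]  -> 1 point(s)
  x = 4: RHS = 4, y in [2, 3]  -> 2 point(s)
Affine points: 7. Add the point at infinity: total = 8.

#E(F_5) = 8


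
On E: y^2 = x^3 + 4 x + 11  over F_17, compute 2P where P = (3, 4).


k = 2 = 10_2 (binary, LSB first: 01)
Double-and-add from P = (3, 4):
  bit 0 = 0: acc unchanged = O
  bit 1 = 1: acc = O + (13, 4) = (13, 4)

2P = (13, 4)


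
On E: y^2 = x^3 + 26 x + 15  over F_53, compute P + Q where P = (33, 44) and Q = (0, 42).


P != Q, so use the chord formula.
s = (y2 - y1) / (x2 - x1) = (51) / (20) mod 53 = 37
x3 = s^2 - x1 - x2 mod 53 = 37^2 - 33 - 0 = 11
y3 = s (x1 - x3) - y1 mod 53 = 37 * (33 - 11) - 44 = 28

P + Q = (11, 28)


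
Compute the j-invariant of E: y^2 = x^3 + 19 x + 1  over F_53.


Delta = -16(4 a^3 + 27 b^2) mod 53 = 15
-1728 * (4 a)^3 = -1728 * (4*19)^3 mod 53 = 47
j = 47 * 15^(-1) mod 53 = 42

j = 42 (mod 53)


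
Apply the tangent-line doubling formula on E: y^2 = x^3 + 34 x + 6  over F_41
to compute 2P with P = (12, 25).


Doubling: s = (3 x1^2 + a) / (2 y1)
s = (3*12^2 + 34) / (2*25) mod 41 = 29
x3 = s^2 - 2 x1 mod 41 = 29^2 - 2*12 = 38
y3 = s (x1 - x3) - y1 mod 41 = 29 * (12 - 38) - 25 = 0

2P = (38, 0)


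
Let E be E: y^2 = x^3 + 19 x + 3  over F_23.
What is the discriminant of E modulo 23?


4 a^3 + 27 b^2 = 4*19^3 + 27*3^2 = 27436 + 243 = 27679
Delta = -16 * (27679) = -442864
Delta mod 23 = 1

Delta = 1 (mod 23)


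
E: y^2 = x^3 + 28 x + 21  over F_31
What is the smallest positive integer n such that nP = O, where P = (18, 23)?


Compute successive multiples of P until we hit O:
  1P = (18, 23)
  2P = (3, 16)
  3P = (20, 5)
  4P = (12, 16)
  5P = (17, 4)
  6P = (16, 15)
  7P = (13, 28)
  8P = (1, 22)
  ... (continuing to 36P)
  36P = O

ord(P) = 36


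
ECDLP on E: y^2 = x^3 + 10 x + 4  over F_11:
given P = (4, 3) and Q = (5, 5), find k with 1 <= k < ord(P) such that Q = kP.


Enumerate multiples of P until we hit Q = (5, 5):
  1P = (4, 3)
  2P = (6, 7)
  3P = (5, 6)
  4P = (0, 9)
  5P = (1, 9)
  6P = (10, 9)
  7P = (9, 3)
  8P = (9, 8)
  9P = (10, 2)
  10P = (1, 2)
  11P = (0, 2)
  12P = (5, 5)
Match found at i = 12.

k = 12


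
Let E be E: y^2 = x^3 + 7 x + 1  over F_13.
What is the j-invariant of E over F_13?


Delta = -16(4 a^3 + 27 b^2) mod 13 = 2
-1728 * (4 a)^3 = -1728 * (4*7)^3 mod 13 = 8
j = 8 * 2^(-1) mod 13 = 4

j = 4 (mod 13)


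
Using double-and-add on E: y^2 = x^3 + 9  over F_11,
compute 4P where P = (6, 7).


k = 4 = 100_2 (binary, LSB first: 001)
Double-and-add from P = (6, 7):
  bit 0 = 0: acc unchanged = O
  bit 1 = 0: acc unchanged = O
  bit 2 = 1: acc = O + (0, 3) = (0, 3)

4P = (0, 3)


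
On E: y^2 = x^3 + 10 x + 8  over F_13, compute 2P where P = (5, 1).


Doubling: s = (3 x1^2 + a) / (2 y1)
s = (3*5^2 + 10) / (2*1) mod 13 = 10
x3 = s^2 - 2 x1 mod 13 = 10^2 - 2*5 = 12
y3 = s (x1 - x3) - y1 mod 13 = 10 * (5 - 12) - 1 = 7

2P = (12, 7)


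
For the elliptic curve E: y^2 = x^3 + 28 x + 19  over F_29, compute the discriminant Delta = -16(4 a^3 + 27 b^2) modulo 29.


4 a^3 + 27 b^2 = 4*28^3 + 27*19^2 = 87808 + 9747 = 97555
Delta = -16 * (97555) = -1560880
Delta mod 29 = 16

Delta = 16 (mod 29)


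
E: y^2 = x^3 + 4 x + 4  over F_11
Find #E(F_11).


For each x in F_11, count y with y^2 = x^3 + 4 x + 4 mod 11:
  x = 0: RHS = 4, y in [2, 9]  -> 2 point(s)
  x = 1: RHS = 9, y in [3, 8]  -> 2 point(s)
  x = 2: RHS = 9, y in [3, 8]  -> 2 point(s)
  x = 7: RHS = 1, y in [1, 10]  -> 2 point(s)
  x = 8: RHS = 9, y in [3, 8]  -> 2 point(s)
Affine points: 10. Add the point at infinity: total = 11.

#E(F_11) = 11


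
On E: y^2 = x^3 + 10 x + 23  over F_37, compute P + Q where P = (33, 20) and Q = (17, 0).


P != Q, so use the chord formula.
s = (y2 - y1) / (x2 - x1) = (17) / (21) mod 37 = 29
x3 = s^2 - x1 - x2 mod 37 = 29^2 - 33 - 17 = 14
y3 = s (x1 - x3) - y1 mod 37 = 29 * (33 - 14) - 20 = 13

P + Q = (14, 13)


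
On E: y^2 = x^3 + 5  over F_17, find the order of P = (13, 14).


Compute successive multiples of P until we hit O:
  1P = (13, 14)
  2P = (4, 16)
  3P = (16, 15)
  4P = (7, 5)
  5P = (12, 13)
  6P = (10, 6)
  7P = (3, 7)
  8P = (2, 9)
  ... (continuing to 18P)
  18P = O

ord(P) = 18


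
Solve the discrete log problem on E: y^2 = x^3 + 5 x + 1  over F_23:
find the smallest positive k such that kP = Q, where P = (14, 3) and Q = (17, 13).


Enumerate multiples of P until we hit Q = (17, 13):
  1P = (14, 3)
  2P = (4, 4)
  3P = (8, 1)
  4P = (19, 3)
  5P = (13, 20)
  6P = (9, 4)
  7P = (12, 15)
  8P = (10, 19)
  9P = (15, 1)
  10P = (21, 11)
  11P = (17, 10)
  12P = (0, 22)
  13P = (18, 9)
  14P = (22, 8)
  15P = (5, 17)
  16P = (5, 6)
  17P = (22, 15)
  18P = (18, 14)
  19P = (0, 1)
  20P = (17, 13)
Match found at i = 20.

k = 20


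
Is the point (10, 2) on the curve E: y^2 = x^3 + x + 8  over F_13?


Check whether y^2 = x^3 + 1 x + 8 (mod 13) for (x, y) = (10, 2).
LHS: y^2 = 2^2 mod 13 = 4
RHS: x^3 + 1 x + 8 = 10^3 + 1*10 + 8 mod 13 = 4
LHS = RHS

Yes, on the curve


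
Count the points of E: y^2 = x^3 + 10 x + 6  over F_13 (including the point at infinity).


For each x in F_13, count y with y^2 = x^3 + 10 x + 6 mod 13:
  x = 1: RHS = 4, y in [2, 11]  -> 2 point(s)
  x = 5: RHS = 12, y in [5, 8]  -> 2 point(s)
  x = 6: RHS = 9, y in [3, 10]  -> 2 point(s)
  x = 7: RHS = 3, y in [4, 9]  -> 2 point(s)
  x = 8: RHS = 0, y in [0]  -> 1 point(s)
  x = 10: RHS = 1, y in [1, 12]  -> 2 point(s)
  x = 11: RHS = 4, y in [2, 11]  -> 2 point(s)
Affine points: 13. Add the point at infinity: total = 14.

#E(F_13) = 14


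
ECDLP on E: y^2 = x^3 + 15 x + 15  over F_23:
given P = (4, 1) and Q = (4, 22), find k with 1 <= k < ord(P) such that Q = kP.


Enumerate multiples of P until we hit Q = (4, 22):
  1P = (4, 1)
  2P = (1, 13)
  3P = (11, 4)
  4P = (11, 19)
  5P = (1, 10)
  6P = (4, 22)
Match found at i = 6.

k = 6


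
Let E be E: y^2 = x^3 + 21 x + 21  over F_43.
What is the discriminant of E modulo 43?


4 a^3 + 27 b^2 = 4*21^3 + 27*21^2 = 37044 + 11907 = 48951
Delta = -16 * (48951) = -783216
Delta mod 43 = 29

Delta = 29 (mod 43)


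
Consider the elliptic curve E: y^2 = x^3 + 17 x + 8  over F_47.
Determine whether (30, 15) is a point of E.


Check whether y^2 = x^3 + 17 x + 8 (mod 47) for (x, y) = (30, 15).
LHS: y^2 = 15^2 mod 47 = 37
RHS: x^3 + 17 x + 8 = 30^3 + 17*30 + 8 mod 47 = 23
LHS != RHS

No, not on the curve


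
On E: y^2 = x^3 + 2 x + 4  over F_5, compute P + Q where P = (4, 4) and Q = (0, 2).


P != Q, so use the chord formula.
s = (y2 - y1) / (x2 - x1) = (3) / (1) mod 5 = 3
x3 = s^2 - x1 - x2 mod 5 = 3^2 - 4 - 0 = 0
y3 = s (x1 - x3) - y1 mod 5 = 3 * (4 - 0) - 4 = 3

P + Q = (0, 3)


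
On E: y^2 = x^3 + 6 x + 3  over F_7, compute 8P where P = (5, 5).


k = 8 = 1000_2 (binary, LSB first: 0001)
Double-and-add from P = (5, 5):
  bit 0 = 0: acc unchanged = O
  bit 1 = 0: acc unchanged = O
  bit 2 = 0: acc unchanged = O
  bit 3 = 1: acc = O + (5, 2) = (5, 2)

8P = (5, 2)


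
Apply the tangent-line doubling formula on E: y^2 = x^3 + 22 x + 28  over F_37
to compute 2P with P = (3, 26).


Doubling: s = (3 x1^2 + a) / (2 y1)
s = (3*3^2 + 22) / (2*26) mod 37 = 23
x3 = s^2 - 2 x1 mod 37 = 23^2 - 2*3 = 5
y3 = s (x1 - x3) - y1 mod 37 = 23 * (3 - 5) - 26 = 2

2P = (5, 2)


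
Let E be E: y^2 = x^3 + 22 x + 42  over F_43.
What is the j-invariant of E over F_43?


Delta = -16(4 a^3 + 27 b^2) mod 43 = 33
-1728 * (4 a)^3 = -1728 * (4*22)^3 mod 43 = 22
j = 22 * 33^(-1) mod 43 = 15

j = 15 (mod 43)


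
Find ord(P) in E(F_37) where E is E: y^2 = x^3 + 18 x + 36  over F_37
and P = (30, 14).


Compute successive multiples of P until we hit O:
  1P = (30, 14)
  2P = (13, 32)
  3P = (27, 22)
  4P = (20, 21)
  5P = (33, 14)
  6P = (11, 23)
  7P = (24, 26)
  8P = (24, 11)
  ... (continuing to 15P)
  15P = O

ord(P) = 15


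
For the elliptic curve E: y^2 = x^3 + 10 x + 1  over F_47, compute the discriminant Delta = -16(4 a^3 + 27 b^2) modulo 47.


4 a^3 + 27 b^2 = 4*10^3 + 27*1^2 = 4000 + 27 = 4027
Delta = -16 * (4027) = -64432
Delta mod 47 = 5

Delta = 5 (mod 47)


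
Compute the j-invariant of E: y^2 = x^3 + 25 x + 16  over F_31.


Delta = -16(4 a^3 + 27 b^2) mod 31 = 14
-1728 * (4 a)^3 = -1728 * (4*25)^3 mod 31 = 16
j = 16 * 14^(-1) mod 31 = 10

j = 10 (mod 31)
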